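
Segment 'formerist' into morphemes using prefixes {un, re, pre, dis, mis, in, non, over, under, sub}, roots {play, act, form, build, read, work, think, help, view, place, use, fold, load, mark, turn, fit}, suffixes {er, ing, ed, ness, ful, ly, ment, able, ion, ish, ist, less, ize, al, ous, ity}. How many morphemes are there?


Segmenting 'formerist' against the inventory:
  'form' -> root (morpheme 1)
  'er' -> suffix (morpheme 2)
  'ist' -> suffix (morpheme 3)
Total morphemes: 3

3


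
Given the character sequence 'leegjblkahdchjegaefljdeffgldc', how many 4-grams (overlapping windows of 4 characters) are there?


String 'leegjblkahdchjegaefljdeffgldc' has length L = 29.
Number of overlapping n-grams = L - n + 1
Substituting: 29 - 4 + 1 = 26

26


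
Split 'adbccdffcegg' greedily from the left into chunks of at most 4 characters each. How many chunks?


'adbccdffcegg' has 12 characters.
Chunking with max size 4:
  Chunk 1: 'adbc' (positions 0-3)
  Chunk 2: 'cdff' (positions 4-7)
  Chunk 3: 'cegg' (positions 8-11)
Total chunks: ceil(12 / 4) = 3

3


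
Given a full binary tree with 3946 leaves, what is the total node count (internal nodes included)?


Leaf nodes (terminals): 3946
Internal nodes = n - 1 = 3946 - 1 = 3945
Total = leaves + internal = 3946 + 3945 = 7891

7891


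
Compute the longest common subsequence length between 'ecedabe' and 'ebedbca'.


DP table for LCS of 'ecedabe' and 'ebedbca':
       e  b  e  d  b  c  a
    0  0  0  0  0  0  0  0
  e 0  1  1  1  1  1  1  1
  c 0  1  1  1  1  1  2  2
  e 0  1  1  2  2  2  2  2
  d 0  1  1  2  3  3  3  3
  a 0  1  1  2  3  3  3  4
  b 0  1  2  2  3  4  4  4
  e 0  1  2  3  3  4  4  4
LCS: 'eeda'
LCS length = 4

4


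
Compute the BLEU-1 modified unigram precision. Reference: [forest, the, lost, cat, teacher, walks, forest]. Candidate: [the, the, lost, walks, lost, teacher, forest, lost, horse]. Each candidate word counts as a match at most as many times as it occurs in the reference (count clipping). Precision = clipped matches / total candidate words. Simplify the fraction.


Reference word counts: {'cat': 1, 'forest': 2, 'lost': 1, 'teacher': 1, 'the': 1, 'walks': 1}
Checking each candidate word (with clipping):
  'the' -> in reference (ref count 1, used 1/1) -> match (matches: 1)
  'the' -> ref count 1 already used up (1/1) -> clipped, no match (matches: 1)
  'lost' -> in reference (ref count 1, used 1/1) -> match (matches: 2)
  'walks' -> in reference (ref count 1, used 1/1) -> match (matches: 3)
  'lost' -> ref count 1 already used up (1/1) -> clipped, no match (matches: 3)
  'teacher' -> in reference (ref count 1, used 1/1) -> match (matches: 4)
  'forest' -> in reference (ref count 2, used 1/2) -> match (matches: 5)
  'lost' -> ref count 1 already used up (1/1) -> clipped, no match (matches: 5)
  'horse' -> not in reference -> no match (matches: 5)
Clipped matches: 5, Candidate length: 9
Precision = 5/9

5/9


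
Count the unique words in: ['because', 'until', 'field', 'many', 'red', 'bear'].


Listing all tokens and tracking unique types:
  Token 1: 'because' -> NEW (unique so far: 1)
  Token 2: 'until' -> NEW (unique so far: 2)
  Token 3: 'field' -> NEW (unique so far: 3)
  Token 4: 'many' -> NEW (unique so far: 4)
  Token 5: 'red' -> NEW (unique so far: 5)
  Token 6: 'bear' -> NEW (unique so far: 6)
Unique types: ('bear', 'because', 'field', 'many', 'red', 'until')
Vocabulary size: 6

6


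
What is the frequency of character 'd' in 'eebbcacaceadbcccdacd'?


Scanning 'eebbcacaceadbcccdacd' for 'd':
  Position 11: 'd' -> MATCH (count: 1)
  Position 16: 'd' -> MATCH (count: 2)
  Position 19: 'd' -> MATCH (count: 3)
Total occurrences of 'd': 3

3


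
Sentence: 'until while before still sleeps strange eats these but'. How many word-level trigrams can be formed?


Word trigrams from [9] words:
  Trigram 1: (until while before)
  Trigram 2: (while before still)
  Trigram 3: (before still sleeps)
  Trigram 4: (still sleeps strange)
  Trigram 5: (sleeps strange eats)
  Trigram 6: (strange eats these)
  Trigram 7: (eats these but)
Total word trigrams: 9 - 2 = 7

7


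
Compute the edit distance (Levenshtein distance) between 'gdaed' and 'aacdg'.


Building DP table for s1='gdaed' (len 5) and s2='aacdg' (len 5):
       a  a  c  d  g
    0  1  2  3  4  5
  g 1  1  2  3  4  4
  d 2  2  2  3  3  4
  a 3  2  2  3  4  4
  e 4  3  3  3  4  5
  d 5  4  4  4  3  4
Edit distance = dp[5][5] = 4

4


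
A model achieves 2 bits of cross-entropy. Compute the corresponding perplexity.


Perplexity formula: PP = 2^H
H = 2
PP = 2^2
Steps: 2^1 = 2, 2^2 = 4
PP = 4

4


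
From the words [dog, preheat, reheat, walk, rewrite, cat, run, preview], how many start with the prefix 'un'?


Checking each word for prefix 'un':
  'dog' -> no (count: 0)
  'preheat' -> no (count: 0)
  'reheat' -> no (count: 0)
  'walk' -> no (count: 0)
  'rewrite' -> no (count: 0)
  'cat' -> no (count: 0)
  'run' -> no (count: 0)
  'preview' -> no (count: 0)
Total with prefix 'un': 0

0


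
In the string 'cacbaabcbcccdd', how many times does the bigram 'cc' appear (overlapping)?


Scanning 'cacbaabcbcccdd' for bigram 'cc':
  Position 0: 'ca' -> no
  Position 1: 'ac' -> no
  Position 2: 'cb' -> no
  Position 3: 'ba' -> no
  Position 4: 'aa' -> no
  Position 5: 'ab' -> no
  Position 6: 'bc' -> no
  Position 7: 'cb' -> no
  Position 8: 'bc' -> no
  Position 9: 'cc' -> MATCH
  Position 10: 'cc' -> MATCH
  Position 11: 'cd' -> no
  Position 12: 'dd' -> no
Total matches: 2

2


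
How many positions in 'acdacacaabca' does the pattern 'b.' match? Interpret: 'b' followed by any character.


Pattern: b. means 'b' followed by any character.
Scanning 'acdacacaabca' position-by-position:
  Pos 0: window 'ac' -> no
  Pos 1: window 'cd' -> no
  Pos 2: window 'da' -> no
  Pos 3: window 'ac' -> no
  Pos 4: window 'ca' -> no
  Pos 5: window 'ac' -> no
  Pos 6: window 'ca' -> no
  Pos 7: window 'aa' -> no
  Pos 8: window 'ab' -> no
  Pos 9: window 'bc' -> MATCH
  Pos 10: window 'ca' -> no
  Pos 11: window 'a' -> no
Total matches: 1

1


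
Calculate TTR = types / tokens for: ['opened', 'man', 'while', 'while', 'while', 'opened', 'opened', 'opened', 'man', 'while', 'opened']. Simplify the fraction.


Tokens: 11
Unique types: ('man', 'opened', 'while') = 3
TTR = 3/11
Already in lowest terms.

3/11


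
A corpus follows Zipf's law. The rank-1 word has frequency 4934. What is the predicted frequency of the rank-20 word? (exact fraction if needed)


Zipf's law: freq(rank) = f1 / rank
f1 = 4934, rank = 20
freq = 4934 / 20
GCD(4934, 20) = 2
Simplified: 2467/10

2467/10


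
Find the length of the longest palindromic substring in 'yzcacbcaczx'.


Scanning 'yzcacbcaczx' for palindromic substrings.
Substring at positions 1-9: 'zcacbcacz'.
Check: reverse('zcacbcacz') = 'zcacbcacz' -> palindrome confirmed.
Neighbouring characters ('y' / 'x') break symmetry, so it cannot extend further.
No longer palindromic substring exists; longest length = 9

9


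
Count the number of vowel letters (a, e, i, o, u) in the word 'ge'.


Scanning each character of 'ge':
  Position 1: 'g' -> consonant (running count: 0)
  Position 2: 'e' -> vowel (running count: 1)
Total vowels: 1

1


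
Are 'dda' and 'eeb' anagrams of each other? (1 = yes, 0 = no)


Sort characters of 'dda': 'add'
Sort characters of 'eeb': 'bee'
Sorted forms differ -> they are NOT anagrams
Result: 0

0


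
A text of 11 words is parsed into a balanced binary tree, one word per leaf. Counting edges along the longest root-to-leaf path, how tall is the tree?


In a balanced binary tree with n leaves the deepest leaf is ceil(log2(n)) edges below the root.
log2(11) = 3.4594
ceil(3.4594) = 4
height (edges) = 4

4


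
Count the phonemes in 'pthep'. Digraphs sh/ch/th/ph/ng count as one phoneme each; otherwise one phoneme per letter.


Parsing 'pthep' greedily, digraphs first:
  'p' -> consonant phoneme (phonemes so far: 1)
  'th' -> digraph (1 consonant phoneme) (phonemes so far: 2)
  'e' -> vowel phoneme (phonemes so far: 3)
  'p' -> consonant phoneme (phonemes so far: 4)
Total phonemes: 4

4


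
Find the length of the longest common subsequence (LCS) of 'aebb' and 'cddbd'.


DP table for LCS of 'aebb' and 'cddbd':
       c  d  d  b  d
    0  0  0  0  0  0
  a 0  0  0  0  0  0
  e 0  0  0  0  0  0
  b 0  0  0  0  1  1
  b 0  0  0  0  1  1
LCS: 'b'
LCS length = 1

1


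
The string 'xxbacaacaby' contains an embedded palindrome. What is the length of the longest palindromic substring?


Scanning 'xxbacaacaby' for palindromic substrings.
Substring at positions 2-9: 'bacaacab'.
Check: reverse('bacaacab') = 'bacaacab' -> palindrome confirmed.
Neighbouring characters ('x' / 'y') break symmetry, so it cannot extend further.
No longer palindromic substring exists; longest length = 8

8


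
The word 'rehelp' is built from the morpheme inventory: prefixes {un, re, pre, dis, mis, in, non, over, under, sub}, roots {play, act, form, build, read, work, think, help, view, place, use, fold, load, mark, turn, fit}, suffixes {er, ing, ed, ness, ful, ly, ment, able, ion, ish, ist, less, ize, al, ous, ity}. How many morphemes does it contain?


Segmenting 'rehelp' against the inventory:
  're' -> prefix (morpheme 1)
  'help' -> root (morpheme 2)
Total morphemes: 2

2


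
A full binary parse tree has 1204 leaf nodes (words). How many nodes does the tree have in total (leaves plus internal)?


Leaf nodes (terminals): 1204
Internal nodes = n - 1 = 1204 - 1 = 1203
Total = leaves + internal = 1204 + 1203 = 2407

2407


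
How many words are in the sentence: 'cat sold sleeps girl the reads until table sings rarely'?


Counting words by splitting on spaces:
  Word 1: 'cat'
  Word 2: 'sold'
  Word 3: 'sleeps'
  Word 4: 'girl'
  Word 5: 'the'
  Word 6: 'reads'
  Word 7: 'until'
  Word 8: 'table'
  Word 9: 'sings'
  Word 10: 'rarely'
Total words: 10

10


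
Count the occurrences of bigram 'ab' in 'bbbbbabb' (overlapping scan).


Scanning 'bbbbbabb' for bigram 'ab':
  Position 0: 'bb' -> no
  Position 1: 'bb' -> no
  Position 2: 'bb' -> no
  Position 3: 'bb' -> no
  Position 4: 'ba' -> no
  Position 5: 'ab' -> MATCH
  Position 6: 'bb' -> no
Total matches: 1

1


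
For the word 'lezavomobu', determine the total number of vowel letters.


Scanning each character of 'lezavomobu':
  Position 1: 'l' -> consonant (running count: 0)
  Position 2: 'e' -> vowel (running count: 1)
  Position 3: 'z' -> consonant (running count: 1)
  Position 4: 'a' -> vowel (running count: 2)
  Position 5: 'v' -> consonant (running count: 2)
  Position 6: 'o' -> vowel (running count: 3)
  Position 7: 'm' -> consonant (running count: 3)
  Position 8: 'o' -> vowel (running count: 4)
  Position 9: 'b' -> consonant (running count: 4)
  Position 10: 'u' -> vowel (running count: 5)
Total vowels: 5

5


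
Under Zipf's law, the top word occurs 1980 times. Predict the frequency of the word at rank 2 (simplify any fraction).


Zipf's law: freq(rank) = f1 / rank
f1 = 1980, rank = 2
freq = 1980 / 2
= 990

990


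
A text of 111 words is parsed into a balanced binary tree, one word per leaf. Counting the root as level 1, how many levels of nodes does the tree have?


In a balanced binary tree with n leaves the deepest leaf is ceil(log2(n)) edges below the root,
so counting node levels inclusive of root and leaves gives ceil(log2(n)) + 1 levels.
log2(111) = 6.7944
ceil(6.7944) = 7
levels = 7 + 1 = 8

8


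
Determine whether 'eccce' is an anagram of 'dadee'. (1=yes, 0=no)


Sort characters of 'eccce': 'cccee'
Sort characters of 'dadee': 'addee'
Sorted forms differ -> they are NOT anagrams
Result: 0

0


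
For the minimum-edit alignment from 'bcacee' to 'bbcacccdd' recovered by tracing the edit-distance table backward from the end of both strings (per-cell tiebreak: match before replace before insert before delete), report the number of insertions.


Edit distance = 5. Backtracking from cell (6, 9) with preference match > replace > insert > delete,
then listing the resulting alignment 'bcacee' -> 'bbcacccdd' left to right:
  Step 1: insert 'b' [insertion #1]
  Step 2: keep 'b'
  Step 3: keep 'c'
  Step 4: keep 'a'
  Step 5: insert 'c' [insertion #2]
  Step 6: insert 'c' [insertion #3]
  Step 7: keep 'c'
  Step 8: replace e->d
  Step 9: replace e->d
Total insertions: 3

3


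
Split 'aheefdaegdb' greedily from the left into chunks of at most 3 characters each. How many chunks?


'aheefdaegdb' has 11 characters.
Chunking with max size 3:
  Chunk 1: 'ahe' (positions 0-2)
  Chunk 2: 'efd' (positions 3-5)
  Chunk 3: 'aeg' (positions 6-8)
  Chunk 4: 'db' (positions 9-10)
Total chunks: ceil(11 / 3) = 4

4


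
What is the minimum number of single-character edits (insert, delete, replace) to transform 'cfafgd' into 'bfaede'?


Building DP table for s1='cfafgd' (len 6) and s2='bfaede' (len 6):
       b  f  a  e  d  e
    0  1  2  3  4  5  6
  c 1  1  2  3  4  5  6
  f 2  2  1  2  3  4  5
  a 3  3  2  1  2  3  4
  f 4  4  3  2  2  3  4
  g 5  5  4  3  3  3  4
  d 6  6  5  4  4  3  4
Edit distance = dp[6][6] = 4

4


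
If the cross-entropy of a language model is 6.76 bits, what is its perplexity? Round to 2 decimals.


Perplexity formula: PP = 2^H
H = 6.76
PP = 2^6.76
Decompose: 2^6.76 = 2^6 * 2^0.76
2^6 = 64, 2^0.76 ~ 1.6934906
PP ~ 64 * 1.6934906 = 108.3833984
Rounded to 2 decimals: 108.38

108.38


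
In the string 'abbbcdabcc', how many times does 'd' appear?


Scanning 'abbbcdabcc' for 'd':
  Position 5: 'd' -> MATCH (count: 1)
Total occurrences of 'd': 1

1


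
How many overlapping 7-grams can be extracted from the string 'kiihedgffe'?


String 'kiihedgffe' has length L = 10.
Number of overlapping n-grams = L - n + 1
Substituting: 10 - 7 + 1 = 4

4


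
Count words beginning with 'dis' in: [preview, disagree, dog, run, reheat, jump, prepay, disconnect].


Checking each word for prefix 'dis':
  'preview' -> no (count: 0)
  'disagree' -> YES, starts with 'dis' (count: 1)
  'dog' -> no (count: 1)
  'run' -> no (count: 1)
  'reheat' -> no (count: 1)
  'jump' -> no (count: 1)
  'prepay' -> no (count: 1)
  'disconnect' -> YES, starts with 'dis' (count: 2)
Total with prefix 'dis': 2

2


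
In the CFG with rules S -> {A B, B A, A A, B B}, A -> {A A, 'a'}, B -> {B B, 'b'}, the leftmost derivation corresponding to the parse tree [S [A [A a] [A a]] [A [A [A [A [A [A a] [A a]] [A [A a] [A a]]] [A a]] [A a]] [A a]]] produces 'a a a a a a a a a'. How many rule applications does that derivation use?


Every bracketed nonterminal node [X ...] in the tree is produced by exactly one rule application.
Reading the tree off as a leftmost derivation:
  Step 1: S  =>  A A   (applied S -> A A)
  Step 2: A A  =>  A A A   (applied A -> A A)
  Step 3: A A A  =>  a A A   (applied A -> a)
  Step 4: a A A  =>  a a A   (applied A -> a)
  Step 5: a a A  =>  a a A A   (applied A -> A A)
  Step 6: a a A A  =>  a a A A A   (applied A -> A A)
  Step 7: a a A A A  =>  a a A A A A   (applied A -> A A)
  Step 8: a a A A A A  =>  a a A A A A A   (applied A -> A A)
  Step 9: a a A A A A A  =>  a a A A A A A A   (applied A -> A A)
  Step 10: a a A A A A A A  =>  a a a A A A A A   (applied A -> a)
  Step 11: a a a A A A A A  =>  a a a a A A A A   (applied A -> a)
  Step 12: a a a a A A A A  =>  a a a a A A A A A   (applied A -> A A)
  Step 13: a a a a A A A A A  =>  a a a a a A A A A   (applied A -> a)
  Step 14: a a a a a A A A A  =>  a a a a a a A A A   (applied A -> a)
  Step 15: a a a a a a A A A  =>  a a a a a a a A A   (applied A -> a)
  Step 16: a a a a a a a A A  =>  a a a a a a a a A   (applied A -> a)
  Step 17: a a a a a a a a A  =>  a a a a a a a a a   (applied A -> a)
Final yield: a a a a a a a a a
Total rewrite steps: 17

17


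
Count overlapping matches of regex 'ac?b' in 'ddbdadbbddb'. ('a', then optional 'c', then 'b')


Pattern: ac?b means 'a', then optional 'c', then 'b'.
Scanning 'ddbdadbbddb' position-by-position:
  Pos 0: window 'ddb' -> no
  Pos 1: window 'dbd' -> no
  Pos 2: window 'bda' -> no
  Pos 3: window 'dad' -> no
  Pos 4: window 'adb' -> no
  Pos 5: window 'dbb' -> no
  Pos 6: window 'bbd' -> no
  Pos 7: window 'bdd' -> no
  Pos 8: window 'ddb' -> no
  Pos 9: window 'db' -> no
  Pos 10: window 'b' -> no
Total matches: 0

0


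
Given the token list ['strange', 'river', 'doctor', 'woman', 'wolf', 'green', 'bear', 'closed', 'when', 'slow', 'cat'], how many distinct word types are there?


Listing all tokens and tracking unique types:
  Token 1: 'strange' -> NEW (unique so far: 1)
  Token 2: 'river' -> NEW (unique so far: 2)
  Token 3: 'doctor' -> NEW (unique so far: 3)
  Token 4: 'woman' -> NEW (unique so far: 4)
  Token 5: 'wolf' -> NEW (unique so far: 5)
  Token 6: 'green' -> NEW (unique so far: 6)
  Token 7: 'bear' -> NEW (unique so far: 7)
  Token 8: 'closed' -> NEW (unique so far: 8)
  Token 9: 'when' -> NEW (unique so far: 9)
  Token 10: 'slow' -> NEW (unique so far: 10)
  Token 11: 'cat' -> NEW (unique so far: 11)
Unique types: ('bear', 'cat', 'closed', 'doctor', 'green', 'river', 'slow', 'strange', 'when', 'wolf', 'woman')
Vocabulary size: 11

11


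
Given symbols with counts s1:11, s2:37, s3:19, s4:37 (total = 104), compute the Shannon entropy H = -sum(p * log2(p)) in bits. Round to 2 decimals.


Computing entropy H = -sum(p_i * log2(p_i)):
  s1: p = 11/104 = 0.1058, -p*log2(p) = 0.3428
  s2: p = 37/104 = 0.3558, -p*log2(p) = 0.5304
  s3: p = 19/104 = 0.1827, -p*log2(p) = 0.4481
  s4: p = 37/104 = 0.3558, -p*log2(p) = 0.5304
H = sum of terms = 1.8517
Rounded to 2 decimals: 1.85

1.85


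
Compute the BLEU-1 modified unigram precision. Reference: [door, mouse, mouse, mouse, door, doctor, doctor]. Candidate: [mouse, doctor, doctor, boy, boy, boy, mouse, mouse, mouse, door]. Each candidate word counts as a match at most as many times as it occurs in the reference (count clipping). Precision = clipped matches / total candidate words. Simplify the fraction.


Reference word counts: {'doctor': 2, 'door': 2, 'mouse': 3}
Checking each candidate word (with clipping):
  'mouse' -> in reference (ref count 3, used 1/3) -> match (matches: 1)
  'doctor' -> in reference (ref count 2, used 1/2) -> match (matches: 2)
  'doctor' -> in reference (ref count 2, used 2/2) -> match (matches: 3)
  'boy' -> not in reference -> no match (matches: 3)
  'boy' -> not in reference -> no match (matches: 3)
  'boy' -> not in reference -> no match (matches: 3)
  'mouse' -> in reference (ref count 3, used 2/3) -> match (matches: 4)
  'mouse' -> in reference (ref count 3, used 3/3) -> match (matches: 5)
  'mouse' -> ref count 3 already used up (3/3) -> clipped, no match (matches: 5)
  'door' -> in reference (ref count 2, used 1/2) -> match (matches: 6)
Clipped matches: 6, Candidate length: 10
Precision = 6/10 = 3/5

3/5


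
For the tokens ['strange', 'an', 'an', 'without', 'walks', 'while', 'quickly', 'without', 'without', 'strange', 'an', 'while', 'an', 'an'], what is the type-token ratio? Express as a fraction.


Tokens: 14
Unique types: ('an', 'quickly', 'strange', 'walks', 'while', 'without') = 6
TTR = 6/14
Simplify: divide both by 2 -> 3/7
TTR = 3/7

3/7


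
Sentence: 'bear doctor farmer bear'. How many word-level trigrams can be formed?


Word trigrams from [4] words:
  Trigram 1: (bear doctor farmer)
  Trigram 2: (doctor farmer bear)
Total word trigrams: 4 - 2 = 2

2


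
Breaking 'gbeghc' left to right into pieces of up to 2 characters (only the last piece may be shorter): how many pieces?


'gbeghc' has 6 characters.
Chunking with max size 2:
  Chunk 1: 'gb' (positions 0-1)
  Chunk 2: 'eg' (positions 2-3)
  Chunk 3: 'hc' (positions 4-5)
Total chunks: ceil(6 / 2) = 3

3


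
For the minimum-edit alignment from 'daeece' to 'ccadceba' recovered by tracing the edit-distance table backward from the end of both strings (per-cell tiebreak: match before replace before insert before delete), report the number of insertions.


Edit distance = 6. Backtracking from cell (6, 8) with preference match > replace > insert > delete,
then listing the resulting alignment 'daeece' -> 'ccadceba' left to right:
  Step 1: insert 'c' [insertion #1]
  Step 2: replace d->c
  Step 3: keep 'a'
  Step 4: insert 'd' [insertion #2]
  Step 5: replace e->c
  Step 6: keep 'e'
  Step 7: replace c->b
  Step 8: replace e->a
Total insertions: 2

2


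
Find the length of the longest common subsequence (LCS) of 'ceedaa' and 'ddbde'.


DP table for LCS of 'ceedaa' and 'ddbde':
       d  d  b  d  e
    0  0  0  0  0  0
  c 0  0  0  0  0  0
  e 0  0  0  0  0  1
  e 0  0  0  0  0  1
  d 0  1  1  1  1  1
  a 0  1  1  1  1  1
  a 0  1  1  1  1  1
LCS: 'e'
LCS length = 1

1


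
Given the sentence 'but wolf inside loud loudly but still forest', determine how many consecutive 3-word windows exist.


Word trigrams from [8] words:
  Trigram 1: (but wolf inside)
  Trigram 2: (wolf inside loud)
  Trigram 3: (inside loud loudly)
  Trigram 4: (loud loudly but)
  Trigram 5: (loudly but still)
  Trigram 6: (but still forest)
Total word trigrams: 8 - 2 = 6

6


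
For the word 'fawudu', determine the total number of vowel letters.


Scanning each character of 'fawudu':
  Position 1: 'f' -> consonant (running count: 0)
  Position 2: 'a' -> vowel (running count: 1)
  Position 3: 'w' -> consonant (running count: 1)
  Position 4: 'u' -> vowel (running count: 2)
  Position 5: 'd' -> consonant (running count: 2)
  Position 6: 'u' -> vowel (running count: 3)
Total vowels: 3

3


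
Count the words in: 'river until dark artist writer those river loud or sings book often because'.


Counting words by splitting on spaces:
  Word 1: 'river'
  Word 2: 'until'
  Word 3: 'dark'
  Word 4: 'artist'
  Word 5: 'writer'
  Word 6: 'those'
  Word 7: 'river'
  Word 8: 'loud'
  Word 9: 'or'
  Word 10: 'sings'
  Word 11: 'book'
  Word 12: 'often'
  Word 13: 'because'
Total words: 13

13


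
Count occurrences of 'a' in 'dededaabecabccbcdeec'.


Scanning 'dededaabecabccbcdeec' for 'a':
  Position 5: 'a' -> MATCH (count: 1)
  Position 6: 'a' -> MATCH (count: 2)
  Position 10: 'a' -> MATCH (count: 3)
Total occurrences of 'a': 3

3


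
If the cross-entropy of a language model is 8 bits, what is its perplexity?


Perplexity formula: PP = 2^H
H = 8
PP = 2^8
Steps: 2^1 = 2, 2^2 = 4, 2^3 = 8, 2^4 = 16, 2^5 = 32, 2^6 = 64, 2^7 = 128, 2^8 = 256
PP = 256

256


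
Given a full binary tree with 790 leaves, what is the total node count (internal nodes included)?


Leaf nodes (terminals): 790
Internal nodes = n - 1 = 790 - 1 = 789
Total = leaves + internal = 790 + 789 = 1579

1579


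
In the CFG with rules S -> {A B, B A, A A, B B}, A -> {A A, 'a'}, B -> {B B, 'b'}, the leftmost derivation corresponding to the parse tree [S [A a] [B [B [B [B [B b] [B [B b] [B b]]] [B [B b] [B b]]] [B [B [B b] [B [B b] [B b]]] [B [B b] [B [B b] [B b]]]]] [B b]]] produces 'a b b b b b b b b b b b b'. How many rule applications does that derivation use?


Every bracketed nonterminal node [X ...] in the tree is produced by exactly one rule application.
Reading the tree off as a leftmost derivation:
  Step 1: S  =>  A B   (applied S -> A B)
  Step 2: A B  =>  a B   (applied A -> a)
  Step 3: a B  =>  a B B   (applied B -> B B)
  Step 4: a B B  =>  a B B B   (applied B -> B B)
  Step 5: a B B B  =>  a B B B B   (applied B -> B B)
  Step 6: a B B B B  =>  a B B B B B   (applied B -> B B)
  Step 7: a B B B B B  =>  a b B B B B   (applied B -> b)
  Step 8: a b B B B B  =>  a b B B B B B   (applied B -> B B)
  Step 9: a b B B B B B  =>  a b b B B B B   (applied B -> b)
  Step 10: a b b B B B B  =>  a b b b B B B   (applied B -> b)
  Step 11: a b b b B B B  =>  a b b b B B B B   (applied B -> B B)
  Step 12: a b b b B B B B  =>  a b b b b B B B   (applied B -> b)
  Step 13: a b b b b B B B  =>  a b b b b b B B   (applied B -> b)
  Step 14: a b b b b b B B  =>  a b b b b b B B B   (applied B -> B B)
  Step 15: a b b b b b B B B  =>  a b b b b b B B B B   (applied B -> B B)
  Step 16: a b b b b b B B B B  =>  a b b b b b b B B B   (applied B -> b)
  Step 17: a b b b b b b B B B  =>  a b b b b b b B B B B   (applied B -> B B)
  Step 18: a b b b b b b B B B B  =>  a b b b b b b b B B B   (applied B -> b)
  Step 19: a b b b b b b b B B B  =>  a b b b b b b b b B B   (applied B -> b)
  Step 20: a b b b b b b b b B B  =>  a b b b b b b b b B B B   (applied B -> B B)
  Step 21: a b b b b b b b b B B B  =>  a b b b b b b b b b B B   (applied B -> b)
  Step 22: a b b b b b b b b b B B  =>  a b b b b b b b b b B B B   (applied B -> B B)
  Step 23: a b b b b b b b b b B B B  =>  a b b b b b b b b b b B B   (applied B -> b)
  Step 24: a b b b b b b b b b b B B  =>  a b b b b b b b b b b b B   (applied B -> b)
  Step 25: a b b b b b b b b b b b B  =>  a b b b b b b b b b b b b   (applied B -> b)
Final yield: a b b b b b b b b b b b b
Total rewrite steps: 25

25


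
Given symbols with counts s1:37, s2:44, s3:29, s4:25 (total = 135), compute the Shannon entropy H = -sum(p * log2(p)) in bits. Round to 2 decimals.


Computing entropy H = -sum(p_i * log2(p_i)):
  s1: p = 37/135 = 0.2741, -p*log2(p) = 0.5118
  s2: p = 44/135 = 0.3259, -p*log2(p) = 0.5271
  s3: p = 29/135 = 0.2148, -p*log2(p) = 0.4766
  s4: p = 25/135 = 0.1852, -p*log2(p) = 0.4505
H = sum of terms = 1.9660
Rounded to 2 decimals: 1.97

1.97


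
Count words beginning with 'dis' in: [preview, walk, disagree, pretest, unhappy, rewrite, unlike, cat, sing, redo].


Checking each word for prefix 'dis':
  'preview' -> no (count: 0)
  'walk' -> no (count: 0)
  'disagree' -> YES, starts with 'dis' (count: 1)
  'pretest' -> no (count: 1)
  'unhappy' -> no (count: 1)
  'rewrite' -> no (count: 1)
  'unlike' -> no (count: 1)
  'cat' -> no (count: 1)
  'sing' -> no (count: 1)
  'redo' -> no (count: 1)
Total with prefix 'dis': 1

1


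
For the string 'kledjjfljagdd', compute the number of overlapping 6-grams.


String 'kledjjfljagdd' has length L = 13.
Number of overlapping n-grams = L - n + 1
Substituting: 13 - 6 + 1 = 8

8


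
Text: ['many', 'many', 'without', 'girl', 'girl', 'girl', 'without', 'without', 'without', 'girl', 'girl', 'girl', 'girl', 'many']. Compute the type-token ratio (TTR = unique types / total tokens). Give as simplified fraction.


Tokens: 14
Unique types: ('girl', 'many', 'without') = 3
TTR = 3/14
Already in lowest terms.

3/14


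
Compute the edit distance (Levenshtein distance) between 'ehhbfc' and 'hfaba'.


Building DP table for s1='ehhbfc' (len 6) and s2='hfaba' (len 5):
       h  f  a  b  a
    0  1  2  3  4  5
  e 1  1  2  3  4  5
  h 2  1  2  3  4  5
  h 3  2  2  3  4  5
  b 4  3  3  3  3  4
  f 5  4  3  4  4  4
  c 6  5  4  4  5  5
Edit distance = dp[6][5] = 5

5


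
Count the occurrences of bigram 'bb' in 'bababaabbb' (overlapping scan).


Scanning 'bababaabbb' for bigram 'bb':
  Position 0: 'ba' -> no
  Position 1: 'ab' -> no
  Position 2: 'ba' -> no
  Position 3: 'ab' -> no
  Position 4: 'ba' -> no
  Position 5: 'aa' -> no
  Position 6: 'ab' -> no
  Position 7: 'bb' -> MATCH
  Position 8: 'bb' -> MATCH
Total matches: 2

2


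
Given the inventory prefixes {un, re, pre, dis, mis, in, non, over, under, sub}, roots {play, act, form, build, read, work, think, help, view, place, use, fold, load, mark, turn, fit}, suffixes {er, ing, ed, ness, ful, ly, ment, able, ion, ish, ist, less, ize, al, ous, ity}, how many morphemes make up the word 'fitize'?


Segmenting 'fitize' against the inventory:
  'fit' -> root (morpheme 1)
  'ize' -> suffix (morpheme 2)
Total morphemes: 2

2


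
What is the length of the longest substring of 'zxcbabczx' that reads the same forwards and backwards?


Scanning 'zxcbabczx' for palindromic substrings.
Substring at positions 2-6: 'cbabc'.
Check: reverse('cbabc') = 'cbabc' -> palindrome confirmed.
Neighbouring characters ('x' / 'z') break symmetry, so it cannot extend further.
No longer palindromic substring exists; longest length = 5

5


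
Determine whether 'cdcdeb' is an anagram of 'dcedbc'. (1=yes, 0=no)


Sort characters of 'cdcdeb': 'bccdde'
Sort characters of 'dcedbc': 'bccdde'
Sorted forms match -> they ARE anagrams
Result: 1

1


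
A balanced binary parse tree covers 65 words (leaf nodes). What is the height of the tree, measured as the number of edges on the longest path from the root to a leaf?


In a balanced binary tree with n leaves the deepest leaf is ceil(log2(n)) edges below the root.
log2(65) = 6.0224
ceil(6.0224) = 7
height (edges) = 7

7


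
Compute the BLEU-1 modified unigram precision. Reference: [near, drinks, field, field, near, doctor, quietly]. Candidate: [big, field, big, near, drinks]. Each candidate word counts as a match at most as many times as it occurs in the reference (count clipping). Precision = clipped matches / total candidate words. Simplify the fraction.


Reference word counts: {'doctor': 1, 'drinks': 1, 'field': 2, 'near': 2, 'quietly': 1}
Checking each candidate word (with clipping):
  'big' -> not in reference -> no match (matches: 0)
  'field' -> in reference (ref count 2, used 1/2) -> match (matches: 1)
  'big' -> not in reference -> no match (matches: 1)
  'near' -> in reference (ref count 2, used 1/2) -> match (matches: 2)
  'drinks' -> in reference (ref count 1, used 1/1) -> match (matches: 3)
Clipped matches: 3, Candidate length: 5
Precision = 3/5

3/5


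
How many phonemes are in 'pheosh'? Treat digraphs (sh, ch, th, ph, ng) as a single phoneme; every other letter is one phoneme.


Parsing 'pheosh' greedily, digraphs first:
  'ph' -> digraph (1 consonant phoneme) (phonemes so far: 1)
  'e' -> vowel phoneme (phonemes so far: 2)
  'o' -> vowel phoneme (phonemes so far: 3)
  'sh' -> digraph (1 consonant phoneme) (phonemes so far: 4)
Total phonemes: 4

4


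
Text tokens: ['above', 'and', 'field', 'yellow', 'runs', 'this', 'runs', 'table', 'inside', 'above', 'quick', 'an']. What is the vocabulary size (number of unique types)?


Listing all tokens and tracking unique types:
  Token 1: 'above' -> NEW (unique so far: 1)
  Token 2: 'and' -> NEW (unique so far: 2)
  Token 3: 'field' -> NEW (unique so far: 3)
  Token 4: 'yellow' -> NEW (unique so far: 4)
  Token 5: 'runs' -> NEW (unique so far: 5)
  Token 6: 'this' -> NEW (unique so far: 6)
  Token 7: 'runs' -> duplicate (unique so far: 6)
  Token 8: 'table' -> NEW (unique so far: 7)
  Token 9: 'inside' -> NEW (unique so far: 8)
  Token 10: 'above' -> duplicate (unique so far: 8)
  Token 11: 'quick' -> NEW (unique so far: 9)
  Token 12: 'an' -> NEW (unique so far: 10)
Unique types: ('above', 'an', 'and', 'field', 'inside', 'quick', 'runs', 'table', 'this', 'yellow')
Vocabulary size: 10

10


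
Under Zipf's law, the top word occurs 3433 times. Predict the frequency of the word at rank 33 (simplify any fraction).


Zipf's law: freq(rank) = f1 / rank
f1 = 3433, rank = 33
freq = 3433 / 33
GCD(3433, 33) = 1
Simplified: 3433/33

3433/33


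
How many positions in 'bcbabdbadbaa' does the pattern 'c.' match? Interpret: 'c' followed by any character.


Pattern: c. means 'c' followed by any character.
Scanning 'bcbabdbadbaa' position-by-position:
  Pos 0: window 'bc' -> no
  Pos 1: window 'cb' -> MATCH
  Pos 2: window 'ba' -> no
  Pos 3: window 'ab' -> no
  Pos 4: window 'bd' -> no
  Pos 5: window 'db' -> no
  Pos 6: window 'ba' -> no
  Pos 7: window 'ad' -> no
  Pos 8: window 'db' -> no
  Pos 9: window 'ba' -> no
  Pos 10: window 'aa' -> no
  Pos 11: window 'a' -> no
Total matches: 1

1


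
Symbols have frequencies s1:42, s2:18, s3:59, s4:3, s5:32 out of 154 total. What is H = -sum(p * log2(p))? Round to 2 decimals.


Computing entropy H = -sum(p_i * log2(p_i)):
  s1: p = 42/154 = 0.2727, -p*log2(p) = 0.5112
  s2: p = 18/154 = 0.1169, -p*log2(p) = 0.3620
  s3: p = 59/154 = 0.3831, -p*log2(p) = 0.5303
  s4: p = 3/154 = 0.0195, -p*log2(p) = 0.1107
  s5: p = 32/154 = 0.2078, -p*log2(p) = 0.4710
H = sum of terms = 1.9852
Rounded to 2 decimals: 1.99

1.99


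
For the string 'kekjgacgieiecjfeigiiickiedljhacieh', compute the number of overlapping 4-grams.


String 'kekjgacgieiecjfeigiiickiedljhacieh' has length L = 34.
Number of overlapping n-grams = L - n + 1
Substituting: 34 - 4 + 1 = 31

31


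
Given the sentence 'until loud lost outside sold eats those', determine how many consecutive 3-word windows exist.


Word trigrams from [7] words:
  Trigram 1: (until loud lost)
  Trigram 2: (loud lost outside)
  Trigram 3: (lost outside sold)
  Trigram 4: (outside sold eats)
  Trigram 5: (sold eats those)
Total word trigrams: 7 - 2 = 5

5


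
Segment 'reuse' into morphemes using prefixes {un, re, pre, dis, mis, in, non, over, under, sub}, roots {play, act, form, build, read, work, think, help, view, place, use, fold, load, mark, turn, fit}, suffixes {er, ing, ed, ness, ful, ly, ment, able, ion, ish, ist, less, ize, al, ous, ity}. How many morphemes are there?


Segmenting 'reuse' against the inventory:
  're' -> prefix (morpheme 1)
  'use' -> root (morpheme 2)
Total morphemes: 2

2


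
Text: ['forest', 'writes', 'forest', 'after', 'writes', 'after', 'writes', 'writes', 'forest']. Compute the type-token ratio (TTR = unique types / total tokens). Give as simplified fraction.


Tokens: 9
Unique types: ('after', 'forest', 'writes') = 3
TTR = 3/9
Simplify: divide both by 3 -> 1/3
TTR = 1/3

1/3


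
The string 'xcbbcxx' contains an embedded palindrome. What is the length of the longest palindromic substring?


Scanning 'xcbbcxx' for palindromic substrings.
Substring at positions 0-5: 'xcbbcx'.
Check: reverse('xcbbcx') = 'xcbbcx' -> palindrome confirmed.
Neighbouring characters ('-' / 'x') break symmetry, so it cannot extend further.
No longer palindromic substring exists; longest length = 6

6


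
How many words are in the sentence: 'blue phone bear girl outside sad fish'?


Counting words by splitting on spaces:
  Word 1: 'blue'
  Word 2: 'phone'
  Word 3: 'bear'
  Word 4: 'girl'
  Word 5: 'outside'
  Word 6: 'sad'
  Word 7: 'fish'
Total words: 7

7


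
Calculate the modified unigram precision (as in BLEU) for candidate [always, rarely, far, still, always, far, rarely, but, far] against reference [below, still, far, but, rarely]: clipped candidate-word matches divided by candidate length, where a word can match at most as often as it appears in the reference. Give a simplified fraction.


Reference word counts: {'below': 1, 'but': 1, 'far': 1, 'rarely': 1, 'still': 1}
Checking each candidate word (with clipping):
  'always' -> not in reference -> no match (matches: 0)
  'rarely' -> in reference (ref count 1, used 1/1) -> match (matches: 1)
  'far' -> in reference (ref count 1, used 1/1) -> match (matches: 2)
  'still' -> in reference (ref count 1, used 1/1) -> match (matches: 3)
  'always' -> not in reference -> no match (matches: 3)
  'far' -> ref count 1 already used up (1/1) -> clipped, no match (matches: 3)
  'rarely' -> ref count 1 already used up (1/1) -> clipped, no match (matches: 3)
  'but' -> in reference (ref count 1, used 1/1) -> match (matches: 4)
  'far' -> ref count 1 already used up (1/1) -> clipped, no match (matches: 4)
Clipped matches: 4, Candidate length: 9
Precision = 4/9

4/9


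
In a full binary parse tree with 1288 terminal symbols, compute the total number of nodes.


Leaf nodes (terminals): 1288
Internal nodes = n - 1 = 1288 - 1 = 1287
Total = leaves + internal = 1288 + 1287 = 2575

2575


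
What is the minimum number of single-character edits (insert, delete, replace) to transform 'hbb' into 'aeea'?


Building DP table for s1='hbb' (len 3) and s2='aeea' (len 4):
       a  e  e  a
    0  1  2  3  4
  h 1  1  2  3  4
  b 2  2  2  3  4
  b 3  3  3  3  4
Edit distance = dp[3][4] = 4

4


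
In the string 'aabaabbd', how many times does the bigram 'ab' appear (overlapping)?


Scanning 'aabaabbd' for bigram 'ab':
  Position 0: 'aa' -> no
  Position 1: 'ab' -> MATCH
  Position 2: 'ba' -> no
  Position 3: 'aa' -> no
  Position 4: 'ab' -> MATCH
  Position 5: 'bb' -> no
  Position 6: 'bd' -> no
Total matches: 2

2


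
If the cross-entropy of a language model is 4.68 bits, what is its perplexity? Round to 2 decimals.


Perplexity formula: PP = 2^H
H = 4.68
PP = 2^4.68
Decompose: 2^4.68 = 2^4 * 2^0.68
2^4 = 16, 2^0.68 ~ 1.6021398
PP ~ 16 * 1.6021398 = 25.6342368
Rounded to 2 decimals: 25.63

25.63


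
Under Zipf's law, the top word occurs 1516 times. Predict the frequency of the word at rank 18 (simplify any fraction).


Zipf's law: freq(rank) = f1 / rank
f1 = 1516, rank = 18
freq = 1516 / 18
GCD(1516, 18) = 2
Simplified: 758/9

758/9


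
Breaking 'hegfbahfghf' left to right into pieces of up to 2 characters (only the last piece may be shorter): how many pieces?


'hegfbahfghf' has 11 characters.
Chunking with max size 2:
  Chunk 1: 'he' (positions 0-1)
  Chunk 2: 'gf' (positions 2-3)
  Chunk 3: 'ba' (positions 4-5)
  Chunk 4: 'hf' (positions 6-7)
  Chunk 5: 'gh' (positions 8-9)
  Chunk 6: 'f' (positions 10-10)
Total chunks: ceil(11 / 2) = 6

6


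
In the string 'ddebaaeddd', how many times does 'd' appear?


Scanning 'ddebaaeddd' for 'd':
  Position 0: 'd' -> MATCH (count: 1)
  Position 1: 'd' -> MATCH (count: 2)
  Position 7: 'd' -> MATCH (count: 3)
  Position 8: 'd' -> MATCH (count: 4)
  Position 9: 'd' -> MATCH (count: 5)
Total occurrences of 'd': 5

5


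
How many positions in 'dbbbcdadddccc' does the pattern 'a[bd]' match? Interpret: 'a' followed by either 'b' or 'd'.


Pattern: a[bd] means 'a' followed by either 'b' or 'd'.
Scanning 'dbbbcdadddccc' position-by-position:
  Pos 0: window 'db' -> no
  Pos 1: window 'bb' -> no
  Pos 2: window 'bb' -> no
  Pos 3: window 'bc' -> no
  Pos 4: window 'cd' -> no
  Pos 5: window 'da' -> no
  Pos 6: window 'ad' -> MATCH
  Pos 7: window 'dd' -> no
  Pos 8: window 'dd' -> no
  Pos 9: window 'dc' -> no
  Pos 10: window 'cc' -> no
  Pos 11: window 'cc' -> no
  Pos 12: window 'c' -> no
Total matches: 1

1


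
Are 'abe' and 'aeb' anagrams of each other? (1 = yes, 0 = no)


Sort characters of 'abe': 'abe'
Sort characters of 'aeb': 'abe'
Sorted forms match -> they ARE anagrams
Result: 1

1


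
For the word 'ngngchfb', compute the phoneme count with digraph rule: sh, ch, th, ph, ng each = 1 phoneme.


Parsing 'ngngchfb' greedily, digraphs first:
  'ng' -> digraph (1 consonant phoneme) (phonemes so far: 1)
  'ng' -> digraph (1 consonant phoneme) (phonemes so far: 2)
  'ch' -> digraph (1 consonant phoneme) (phonemes so far: 3)
  'f' -> consonant phoneme (phonemes so far: 4)
  'b' -> consonant phoneme (phonemes so far: 5)
Total phonemes: 5

5


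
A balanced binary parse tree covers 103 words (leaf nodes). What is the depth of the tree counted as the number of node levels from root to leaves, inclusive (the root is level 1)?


In a balanced binary tree with n leaves the deepest leaf is ceil(log2(n)) edges below the root,
so counting node levels inclusive of root and leaves gives ceil(log2(n)) + 1 levels.
log2(103) = 6.6865
ceil(6.6865) = 7
levels = 7 + 1 = 8

8


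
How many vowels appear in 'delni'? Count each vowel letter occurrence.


Scanning each character of 'delni':
  Position 1: 'd' -> consonant (running count: 0)
  Position 2: 'e' -> vowel (running count: 1)
  Position 3: 'l' -> consonant (running count: 1)
  Position 4: 'n' -> consonant (running count: 1)
  Position 5: 'i' -> vowel (running count: 2)
Total vowels: 2

2


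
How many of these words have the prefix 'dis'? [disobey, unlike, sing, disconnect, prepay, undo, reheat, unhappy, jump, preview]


Checking each word for prefix 'dis':
  'disobey' -> YES, starts with 'dis' (count: 1)
  'unlike' -> no (count: 1)
  'sing' -> no (count: 1)
  'disconnect' -> YES, starts with 'dis' (count: 2)
  'prepay' -> no (count: 2)
  'undo' -> no (count: 2)
  'reheat' -> no (count: 2)
  'unhappy' -> no (count: 2)
  'jump' -> no (count: 2)
  'preview' -> no (count: 2)
Total with prefix 'dis': 2

2


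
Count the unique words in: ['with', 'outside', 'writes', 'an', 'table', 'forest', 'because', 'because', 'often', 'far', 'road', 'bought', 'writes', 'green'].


Listing all tokens and tracking unique types:
  Token 1: 'with' -> NEW (unique so far: 1)
  Token 2: 'outside' -> NEW (unique so far: 2)
  Token 3: 'writes' -> NEW (unique so far: 3)
  Token 4: 'an' -> NEW (unique so far: 4)
  Token 5: 'table' -> NEW (unique so far: 5)
  Token 6: 'forest' -> NEW (unique so far: 6)
  Token 7: 'because' -> NEW (unique so far: 7)
  Token 8: 'because' -> duplicate (unique so far: 7)
  Token 9: 'often' -> NEW (unique so far: 8)
  Token 10: 'far' -> NEW (unique so far: 9)
  Token 11: 'road' -> NEW (unique so far: 10)
  Token 12: 'bought' -> NEW (unique so far: 11)
  Token 13: 'writes' -> duplicate (unique so far: 11)
  Token 14: 'green' -> NEW (unique so far: 12)
Unique types: ('an', 'because', 'bought', 'far', 'forest', 'green', 'often', 'outside', 'road', 'table', 'with', 'writes')
Vocabulary size: 12

12
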